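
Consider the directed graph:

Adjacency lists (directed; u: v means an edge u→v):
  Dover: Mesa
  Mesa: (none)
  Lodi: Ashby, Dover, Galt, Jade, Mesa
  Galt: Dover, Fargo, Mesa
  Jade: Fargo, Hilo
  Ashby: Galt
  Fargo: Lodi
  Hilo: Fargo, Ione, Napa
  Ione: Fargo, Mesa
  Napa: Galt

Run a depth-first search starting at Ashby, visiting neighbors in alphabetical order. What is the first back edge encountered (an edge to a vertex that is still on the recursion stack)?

Lodi→Ashby

DFS from Ashby (visiting neighbors in alphabetical order); mark gray on enter, black on exit:
Ashby gray
  Galt gray
    Dover gray
      Mesa gray
      Mesa black
    Dover black
    Fargo gray
      Lodi gray
        Lodi→Ashby: Ashby is gray → back edge
First back edge: Lodi → Ashby.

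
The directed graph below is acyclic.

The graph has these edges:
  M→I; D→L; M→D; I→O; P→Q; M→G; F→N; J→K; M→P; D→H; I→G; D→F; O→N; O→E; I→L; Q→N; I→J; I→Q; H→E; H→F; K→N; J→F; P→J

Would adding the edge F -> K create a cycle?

Adding F→K creates a cycle iff K can already reach F.
Explore from K: no path reaches F. The graph stays acyclic.

No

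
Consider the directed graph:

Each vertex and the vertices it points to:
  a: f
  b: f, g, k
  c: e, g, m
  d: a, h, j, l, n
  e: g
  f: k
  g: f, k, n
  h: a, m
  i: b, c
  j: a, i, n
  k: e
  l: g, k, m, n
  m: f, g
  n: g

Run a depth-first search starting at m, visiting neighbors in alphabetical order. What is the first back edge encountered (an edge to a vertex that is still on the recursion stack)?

g->f

DFS from m (visiting neighbors in alphabetical order); mark gray on enter, black on exit:
m gray
  f gray
    k gray
      e gray
        g gray
          g→f: f is gray → back edge
First back edge: g → f.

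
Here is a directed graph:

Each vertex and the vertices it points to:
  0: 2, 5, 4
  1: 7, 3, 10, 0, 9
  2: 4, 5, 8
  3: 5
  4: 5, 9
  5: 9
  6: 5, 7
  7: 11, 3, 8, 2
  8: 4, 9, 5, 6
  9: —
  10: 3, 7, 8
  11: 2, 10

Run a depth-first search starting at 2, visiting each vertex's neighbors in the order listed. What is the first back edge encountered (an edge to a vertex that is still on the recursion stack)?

DFS from 2 (visiting each vertex's neighbors in the order listed); mark gray on enter, black on exit:
2 gray
  4 gray
    5 gray
      9 gray
      9 black
    5 black
    4→9: 9 black — skip
  4 black
  2→5: 5 black — skip
  8 gray
    8→4: 4 black — skip
    8→9: 9 black — skip
    8→5: 5 black — skip
    6 gray
      6→5: 5 black — skip
      7 gray
        11 gray
          11→2: 2 is gray → back edge
First back edge: 11 → 2.

11->2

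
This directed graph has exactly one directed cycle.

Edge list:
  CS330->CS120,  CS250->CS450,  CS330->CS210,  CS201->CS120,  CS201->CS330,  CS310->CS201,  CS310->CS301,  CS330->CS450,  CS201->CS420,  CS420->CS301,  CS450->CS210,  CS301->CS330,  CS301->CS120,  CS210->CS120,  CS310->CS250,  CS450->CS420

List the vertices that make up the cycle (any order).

CS301, CS330, CS420, CS450

DFS with gray/black marking from CS420:
CS420 gray
  CS301 gray
    CS330 gray
      CS210 gray
        CS120 gray
        CS120 black
      CS210 black
      CS330→CS120: CS120 black — skip
      CS450 gray
        CS450→CS420: CS420 is gray → back edge
Back edge closes the cycle CS420 → CS301 → CS330 → CS450 → CS420; its vertices are {CS301, CS330, CS420, CS450}.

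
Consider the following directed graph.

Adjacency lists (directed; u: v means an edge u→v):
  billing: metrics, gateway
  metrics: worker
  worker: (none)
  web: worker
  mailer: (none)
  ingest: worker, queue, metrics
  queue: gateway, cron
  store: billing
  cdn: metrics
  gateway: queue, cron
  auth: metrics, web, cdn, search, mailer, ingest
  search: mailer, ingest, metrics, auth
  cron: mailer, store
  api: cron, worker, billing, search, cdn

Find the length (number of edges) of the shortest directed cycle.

2

For each vertex v, BFS finds the shortest path from v back to v.
The shortest such closed walk is gateway → queue → gateway, length 2.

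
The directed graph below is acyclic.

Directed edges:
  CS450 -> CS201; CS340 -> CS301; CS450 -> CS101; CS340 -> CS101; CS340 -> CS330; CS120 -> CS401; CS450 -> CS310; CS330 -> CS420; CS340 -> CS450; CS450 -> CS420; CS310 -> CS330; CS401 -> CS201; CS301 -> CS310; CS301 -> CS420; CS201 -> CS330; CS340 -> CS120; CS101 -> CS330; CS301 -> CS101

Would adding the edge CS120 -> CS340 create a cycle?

Adding CS120→CS340 creates a cycle iff CS340 can already reach CS120.
Path from CS340: CS340 → CS120.
So CS340 → … → CS120 → CS340 is a cycle.

Yes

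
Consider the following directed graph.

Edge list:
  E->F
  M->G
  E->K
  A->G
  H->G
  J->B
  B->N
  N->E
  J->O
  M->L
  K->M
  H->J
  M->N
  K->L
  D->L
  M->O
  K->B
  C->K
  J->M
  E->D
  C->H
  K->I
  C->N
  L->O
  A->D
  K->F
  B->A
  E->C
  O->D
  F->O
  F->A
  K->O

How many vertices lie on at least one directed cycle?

11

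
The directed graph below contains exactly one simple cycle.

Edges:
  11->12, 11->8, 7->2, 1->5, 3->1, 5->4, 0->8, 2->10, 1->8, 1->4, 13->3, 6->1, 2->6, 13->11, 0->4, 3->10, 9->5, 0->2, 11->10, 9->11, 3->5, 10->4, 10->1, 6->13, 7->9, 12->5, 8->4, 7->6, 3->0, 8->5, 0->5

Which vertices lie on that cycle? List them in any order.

0, 2, 3, 6, 13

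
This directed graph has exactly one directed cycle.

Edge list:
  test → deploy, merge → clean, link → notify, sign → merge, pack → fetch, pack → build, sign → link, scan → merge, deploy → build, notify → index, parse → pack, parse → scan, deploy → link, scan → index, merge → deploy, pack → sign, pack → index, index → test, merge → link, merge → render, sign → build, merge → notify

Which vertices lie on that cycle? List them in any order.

DFS with gray/black marking from index:
index gray
  test gray
    deploy gray
      link gray
        notify gray
          notify→index: index is gray → back edge
Back edge closes the cycle index → test → deploy → link → notify → index; its vertices are {link, test, index, deploy, notify}.

link, test, index, deploy, notify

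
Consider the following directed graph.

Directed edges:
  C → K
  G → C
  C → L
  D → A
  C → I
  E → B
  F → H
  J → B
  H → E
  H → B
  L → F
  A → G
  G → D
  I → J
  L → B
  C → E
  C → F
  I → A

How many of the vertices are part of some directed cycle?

5

A vertex is on a directed cycle iff it belongs to a strongly connected component of size ≥ 2 (or has a self-loop).
The vertices on cycles are {A, C, D, G, I} — 5 in total.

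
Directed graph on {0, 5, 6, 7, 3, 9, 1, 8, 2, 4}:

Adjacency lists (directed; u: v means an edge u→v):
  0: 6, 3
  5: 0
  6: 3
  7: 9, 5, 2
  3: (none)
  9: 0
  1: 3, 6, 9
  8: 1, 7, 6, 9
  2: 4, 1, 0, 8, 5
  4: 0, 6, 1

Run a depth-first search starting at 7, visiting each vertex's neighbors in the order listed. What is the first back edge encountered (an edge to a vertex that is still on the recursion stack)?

8→7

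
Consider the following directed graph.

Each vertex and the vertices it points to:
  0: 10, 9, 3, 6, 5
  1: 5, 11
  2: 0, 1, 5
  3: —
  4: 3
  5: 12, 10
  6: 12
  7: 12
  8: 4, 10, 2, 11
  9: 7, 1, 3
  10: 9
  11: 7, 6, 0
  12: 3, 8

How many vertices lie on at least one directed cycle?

11

A vertex is on a directed cycle iff it belongs to a strongly connected component of size ≥ 2 (or has a self-loop).
The vertices on cycles are {0, 1, 2, 5, 6, 7, 8, 9, 10, 11, 12} — 11 in total.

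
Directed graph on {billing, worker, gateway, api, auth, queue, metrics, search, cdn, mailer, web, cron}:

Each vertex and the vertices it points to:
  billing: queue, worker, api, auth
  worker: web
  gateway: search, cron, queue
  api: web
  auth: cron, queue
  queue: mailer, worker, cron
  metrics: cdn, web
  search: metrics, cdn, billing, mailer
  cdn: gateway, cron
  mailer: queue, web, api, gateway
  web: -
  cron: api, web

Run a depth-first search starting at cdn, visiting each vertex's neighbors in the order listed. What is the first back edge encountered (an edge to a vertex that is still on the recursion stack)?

DFS from cdn (visiting each vertex's neighbors in the order listed); mark gray on enter, black on exit:
cdn gray
  gateway gray
    search gray
      metrics gray
        metrics→cdn: cdn is gray → back edge
First back edge: metrics → cdn.

metrics→cdn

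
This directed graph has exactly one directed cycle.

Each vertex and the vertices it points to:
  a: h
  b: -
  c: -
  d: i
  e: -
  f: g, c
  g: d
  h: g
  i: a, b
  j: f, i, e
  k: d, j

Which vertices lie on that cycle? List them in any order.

DFS with gray/black marking from d:
d gray
  i gray
    a gray
      h gray
        g gray
          g→d: d is gray → back edge
Back edge closes the cycle d → i → a → h → g → d; its vertices are {a, d, g, h, i}.

a, d, g, h, i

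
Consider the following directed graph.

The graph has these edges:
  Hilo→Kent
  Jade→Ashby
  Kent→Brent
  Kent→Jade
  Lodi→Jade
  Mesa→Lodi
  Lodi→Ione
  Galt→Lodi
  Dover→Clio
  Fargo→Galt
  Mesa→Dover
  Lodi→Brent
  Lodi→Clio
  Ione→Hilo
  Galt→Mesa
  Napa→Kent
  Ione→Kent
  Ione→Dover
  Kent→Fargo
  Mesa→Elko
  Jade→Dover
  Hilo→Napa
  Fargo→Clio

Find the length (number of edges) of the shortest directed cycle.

For each vertex v, BFS finds the shortest path from v back to v.
The shortest such closed walk is Galt → Lodi → Ione → Kent → Fargo → Galt, length 5.

5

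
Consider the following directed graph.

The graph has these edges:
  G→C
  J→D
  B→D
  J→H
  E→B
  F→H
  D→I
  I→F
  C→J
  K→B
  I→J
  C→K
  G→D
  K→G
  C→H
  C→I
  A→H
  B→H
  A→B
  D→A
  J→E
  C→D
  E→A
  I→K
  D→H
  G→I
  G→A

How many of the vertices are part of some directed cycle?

9

A vertex is on a directed cycle iff it belongs to a strongly connected component of size ≥ 2 (or has a self-loop).
The vertices on cycles are {A, B, C, D, E, G, I, J, K} — 9 in total.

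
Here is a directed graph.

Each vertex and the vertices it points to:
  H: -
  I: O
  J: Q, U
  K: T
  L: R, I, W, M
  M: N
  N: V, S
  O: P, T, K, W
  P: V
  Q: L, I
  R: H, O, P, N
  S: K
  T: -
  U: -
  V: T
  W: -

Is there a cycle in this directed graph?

No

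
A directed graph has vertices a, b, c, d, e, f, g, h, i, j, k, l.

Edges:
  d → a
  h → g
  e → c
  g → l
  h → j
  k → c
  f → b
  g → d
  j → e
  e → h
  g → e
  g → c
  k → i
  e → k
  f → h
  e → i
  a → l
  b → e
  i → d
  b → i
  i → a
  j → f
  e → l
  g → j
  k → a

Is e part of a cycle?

e is on a cycle iff e can reach itself via ≥1 edge.
e → h → j → e — yes.

Yes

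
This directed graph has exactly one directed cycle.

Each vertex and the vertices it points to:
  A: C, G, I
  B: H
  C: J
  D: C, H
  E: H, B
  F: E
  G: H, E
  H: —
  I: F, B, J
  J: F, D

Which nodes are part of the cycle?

C, D, J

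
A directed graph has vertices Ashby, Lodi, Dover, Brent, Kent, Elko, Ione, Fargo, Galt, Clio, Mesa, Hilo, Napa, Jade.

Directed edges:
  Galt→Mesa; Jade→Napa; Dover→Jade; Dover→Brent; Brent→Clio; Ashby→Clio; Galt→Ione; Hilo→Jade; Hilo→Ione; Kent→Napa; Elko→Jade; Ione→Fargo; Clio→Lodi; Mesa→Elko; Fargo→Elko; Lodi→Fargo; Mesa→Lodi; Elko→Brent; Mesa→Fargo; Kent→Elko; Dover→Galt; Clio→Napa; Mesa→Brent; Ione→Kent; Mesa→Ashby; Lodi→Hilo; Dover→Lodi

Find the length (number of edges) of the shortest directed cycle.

For each vertex v, BFS finds the shortest path from v back to v.
The shortest such closed walk is Lodi → Fargo → Elko → Brent → Clio → Lodi, length 5.

5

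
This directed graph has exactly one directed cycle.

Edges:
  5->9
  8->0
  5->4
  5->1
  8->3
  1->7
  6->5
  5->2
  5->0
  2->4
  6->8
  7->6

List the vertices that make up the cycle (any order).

1, 5, 6, 7

DFS with gray/black marking from 6:
6 gray
  5 gray
    9 gray
    9 black
    1 gray
      7 gray
        7→6: 6 is gray → back edge
Back edge closes the cycle 6 → 5 → 1 → 7 → 6; its vertices are {1, 5, 6, 7}.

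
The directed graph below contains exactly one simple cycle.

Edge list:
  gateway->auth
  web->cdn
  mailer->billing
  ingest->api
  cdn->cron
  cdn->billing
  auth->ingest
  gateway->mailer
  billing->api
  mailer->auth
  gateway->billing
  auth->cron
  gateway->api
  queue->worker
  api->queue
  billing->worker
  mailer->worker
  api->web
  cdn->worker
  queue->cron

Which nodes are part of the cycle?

api, cdn, web, billing

DFS with gray/black marking from billing:
billing gray
  api gray
    web gray
      cdn gray
        cron gray
        cron black
        worker gray
        worker black
        cdn→billing: billing is gray → back edge
Back edge closes the cycle billing → api → web → cdn → billing; its vertices are {api, cdn, web, billing}.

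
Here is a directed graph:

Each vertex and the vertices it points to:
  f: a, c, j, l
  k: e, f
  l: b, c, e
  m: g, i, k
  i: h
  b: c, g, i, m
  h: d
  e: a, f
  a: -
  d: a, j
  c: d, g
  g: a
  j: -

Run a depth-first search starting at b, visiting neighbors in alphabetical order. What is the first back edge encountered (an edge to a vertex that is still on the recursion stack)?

DFS from b (visiting neighbors in alphabetical order); mark gray on enter, black on exit:
b gray
  c gray
    d gray
      a gray
      a black
      j gray
      j black
    d black
    g gray
      g→a: a black — skip
    g black
  c black
  b→g: g black — skip
  i gray
    h gray
      h→d: d black — skip
    h black
  i black
  m gray
    m→g: g black — skip
    m→i: i black — skip
    k gray
      e gray
        e→a: a black — skip
        f gray
          f→a: a black — skip
          f→c: c black — skip
          f→j: j black — skip
          l gray
            l→b: b is gray → back edge
First back edge: l → b.

l->b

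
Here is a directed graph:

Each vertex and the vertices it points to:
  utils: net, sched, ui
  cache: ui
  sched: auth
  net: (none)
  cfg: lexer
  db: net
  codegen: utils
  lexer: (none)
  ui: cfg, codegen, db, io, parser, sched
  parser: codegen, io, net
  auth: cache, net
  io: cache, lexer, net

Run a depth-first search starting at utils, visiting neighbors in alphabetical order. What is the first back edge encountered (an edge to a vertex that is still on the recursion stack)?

codegen→utils

DFS from utils (visiting neighbors in alphabetical order); mark gray on enter, black on exit:
utils gray
  net gray
  net black
  sched gray
    auth gray
      cache gray
        ui gray
          cfg gray
            lexer gray
            lexer black
          cfg black
          codegen gray
            codegen→utils: utils is gray → back edge
First back edge: codegen → utils.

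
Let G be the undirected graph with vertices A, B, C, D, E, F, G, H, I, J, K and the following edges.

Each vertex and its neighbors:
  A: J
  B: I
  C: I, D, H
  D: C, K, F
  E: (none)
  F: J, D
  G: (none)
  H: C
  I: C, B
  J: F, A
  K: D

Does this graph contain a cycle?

DFS, tracking each vertex's parent; an edge to a visited non-parent vertex closes a cycle.
Start from J:
visit J (parent –)
  visit F (parent J)
    F–J: parent, skip
    visit D (parent F)
      visit C (parent D)
        visit I (parent C)
          I–C: parent, skip
          visit B (parent I)
            B–I: parent, skip
        C–D: parent, skip
        visit H (parent C)
          H–C: parent, skip
      visit K (parent D)
        K–D: parent, skip
      D–F: parent, skip
  visit A (parent J)
    A–J: parent, skip
visit E (parent –)
visit G (parent –)
No non-parent visited neighbor found — the graph is a forest.

No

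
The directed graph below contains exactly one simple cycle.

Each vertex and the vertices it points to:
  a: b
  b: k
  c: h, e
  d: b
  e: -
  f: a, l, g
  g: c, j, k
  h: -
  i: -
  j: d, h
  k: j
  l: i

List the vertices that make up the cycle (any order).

b, d, j, k

DFS with gray/black marking from k:
k gray
  j gray
    d gray
      b gray
        b→k: k is gray → back edge
Back edge closes the cycle k → j → d → b → k; its vertices are {b, d, j, k}.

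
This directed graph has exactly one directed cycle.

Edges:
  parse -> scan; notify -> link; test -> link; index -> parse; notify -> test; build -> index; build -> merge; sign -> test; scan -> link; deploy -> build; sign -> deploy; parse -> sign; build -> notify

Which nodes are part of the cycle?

sign, build, index, parse, deploy

DFS with gray/black marking from deploy:
deploy gray
  build gray
    merge gray
    merge black
    index gray
      parse gray
        scan gray
          link gray
          link black
        scan black
        sign gray
          sign→deploy: deploy is gray → back edge
Back edge closes the cycle deploy → build → index → parse → sign → deploy; its vertices are {sign, build, index, parse, deploy}.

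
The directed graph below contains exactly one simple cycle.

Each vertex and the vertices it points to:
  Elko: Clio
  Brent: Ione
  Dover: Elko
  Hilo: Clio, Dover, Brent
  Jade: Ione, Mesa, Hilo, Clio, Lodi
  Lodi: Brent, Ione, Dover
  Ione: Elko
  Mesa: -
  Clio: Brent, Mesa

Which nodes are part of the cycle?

DFS with gray/black marking from Clio:
Clio gray
  Brent gray
    Ione gray
      Elko gray
        Elko→Clio: Clio is gray → back edge
Back edge closes the cycle Clio → Brent → Ione → Elko → Clio; its vertices are {Clio, Elko, Ione, Brent}.

Clio, Elko, Ione, Brent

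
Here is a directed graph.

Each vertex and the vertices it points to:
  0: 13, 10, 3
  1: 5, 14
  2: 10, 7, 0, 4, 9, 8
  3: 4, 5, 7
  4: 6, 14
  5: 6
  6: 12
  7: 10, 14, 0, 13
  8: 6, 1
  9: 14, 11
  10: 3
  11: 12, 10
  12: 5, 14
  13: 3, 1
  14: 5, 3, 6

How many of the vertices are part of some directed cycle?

11

A vertex is on a directed cycle iff it belongs to a strongly connected component of size ≥ 2 (or has a self-loop).
The vertices on cycles are {0, 1, 3, 4, 5, 6, 7, 10, 12, 13, 14} — 11 in total.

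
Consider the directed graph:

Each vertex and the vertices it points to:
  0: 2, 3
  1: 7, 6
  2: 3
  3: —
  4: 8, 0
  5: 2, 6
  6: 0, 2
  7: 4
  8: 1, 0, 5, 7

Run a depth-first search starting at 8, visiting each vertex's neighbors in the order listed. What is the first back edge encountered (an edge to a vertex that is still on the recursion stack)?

4→8

DFS from 8 (visiting each vertex's neighbors in the order listed); mark gray on enter, black on exit:
8 gray
  1 gray
    7 gray
      4 gray
        4→8: 8 is gray → back edge
First back edge: 4 → 8.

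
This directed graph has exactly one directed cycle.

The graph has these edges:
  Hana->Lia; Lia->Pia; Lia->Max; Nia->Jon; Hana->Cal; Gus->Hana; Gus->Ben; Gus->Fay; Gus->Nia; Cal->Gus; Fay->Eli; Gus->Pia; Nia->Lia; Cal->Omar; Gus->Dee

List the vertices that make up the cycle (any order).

Cal, Gus, Hana

DFS with gray/black marking from Hana:
Hana gray
  Lia gray
    Pia gray
    Pia black
    Max gray
    Max black
  Lia black
  Cal gray
    Gus gray
      Gus→Pia: Pia black — skip
      Ben gray
      Ben black
      Fay gray
        Eli gray
        Eli black
      Fay black
      Nia gray
        Jon gray
        Jon black
        Nia→Lia: Lia black — skip
      Nia black
      Dee gray
      Dee black
      Gus→Hana: Hana is gray → back edge
Back edge closes the cycle Hana → Cal → Gus → Hana; its vertices are {Cal, Gus, Hana}.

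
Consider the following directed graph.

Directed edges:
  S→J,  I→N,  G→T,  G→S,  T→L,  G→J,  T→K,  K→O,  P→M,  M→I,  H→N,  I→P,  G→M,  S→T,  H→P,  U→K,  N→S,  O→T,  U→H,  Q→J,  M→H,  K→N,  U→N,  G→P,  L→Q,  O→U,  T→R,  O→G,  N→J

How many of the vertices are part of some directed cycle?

11

A vertex is on a directed cycle iff it belongs to a strongly connected component of size ≥ 2 (or has a self-loop).
The vertices on cycles are {G, H, I, K, M, N, O, P, S, T, U} — 11 in total.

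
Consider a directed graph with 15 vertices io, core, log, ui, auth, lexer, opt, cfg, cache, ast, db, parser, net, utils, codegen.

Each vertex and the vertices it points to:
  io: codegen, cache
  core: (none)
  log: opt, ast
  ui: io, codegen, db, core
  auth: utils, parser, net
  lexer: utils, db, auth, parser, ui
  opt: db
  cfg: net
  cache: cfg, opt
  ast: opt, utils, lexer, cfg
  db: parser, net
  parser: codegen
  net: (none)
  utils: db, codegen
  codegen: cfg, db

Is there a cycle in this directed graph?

Yes

DFS with white/gray/black marking, starting from ast:
ast gray
  opt gray
    db gray
      parser gray
        codegen gray
          cfg gray
            net gray
            net black
          cfg black
          codegen→db: db is gray → back edge
Back edge found, so a cycle exists: db → parser → codegen → db.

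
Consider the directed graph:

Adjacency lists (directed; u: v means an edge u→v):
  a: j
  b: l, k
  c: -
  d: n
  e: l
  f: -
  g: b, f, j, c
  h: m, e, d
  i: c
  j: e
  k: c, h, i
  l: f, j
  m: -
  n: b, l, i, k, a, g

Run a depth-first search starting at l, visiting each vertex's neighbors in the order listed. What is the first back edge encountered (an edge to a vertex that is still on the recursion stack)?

DFS from l (visiting each vertex's neighbors in the order listed); mark gray on enter, black on exit:
l gray
  f gray
  f black
  j gray
    e gray
      e→l: l is gray → back edge
First back edge: e → l.

e→l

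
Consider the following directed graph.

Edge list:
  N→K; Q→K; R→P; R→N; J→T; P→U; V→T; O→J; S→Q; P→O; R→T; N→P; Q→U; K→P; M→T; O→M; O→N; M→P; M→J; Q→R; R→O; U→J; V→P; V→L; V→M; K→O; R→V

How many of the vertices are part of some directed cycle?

5

A vertex is on a directed cycle iff it belongs to a strongly connected component of size ≥ 2 (or has a self-loop).
The vertices on cycles are {K, M, N, O, P} — 5 in total.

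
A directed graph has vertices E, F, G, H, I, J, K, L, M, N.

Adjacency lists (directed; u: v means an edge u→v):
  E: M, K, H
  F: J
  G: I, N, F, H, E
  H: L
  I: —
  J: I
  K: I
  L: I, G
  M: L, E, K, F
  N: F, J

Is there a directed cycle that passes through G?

G is on a cycle iff G can reach itself via ≥1 edge.
G → H → L → G — yes.

Yes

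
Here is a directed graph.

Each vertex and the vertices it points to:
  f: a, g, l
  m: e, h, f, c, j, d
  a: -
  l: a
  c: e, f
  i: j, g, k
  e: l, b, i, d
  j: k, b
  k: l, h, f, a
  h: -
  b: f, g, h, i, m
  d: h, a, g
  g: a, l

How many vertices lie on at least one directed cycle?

6

A vertex is on a directed cycle iff it belongs to a strongly connected component of size ≥ 2 (or has a self-loop).
The vertices on cycles are {b, c, e, i, j, m} — 6 in total.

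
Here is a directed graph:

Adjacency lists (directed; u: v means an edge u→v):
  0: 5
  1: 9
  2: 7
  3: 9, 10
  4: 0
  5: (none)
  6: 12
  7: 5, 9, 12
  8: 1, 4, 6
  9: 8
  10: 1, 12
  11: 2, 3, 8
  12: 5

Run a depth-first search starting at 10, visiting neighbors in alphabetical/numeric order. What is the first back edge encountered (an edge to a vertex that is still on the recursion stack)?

8->1

DFS from 10 (visiting neighbors in alphabetical/numeric order); mark gray on enter, black on exit:
10 gray
  1 gray
    9 gray
      8 gray
        8→1: 1 is gray → back edge
First back edge: 8 → 1.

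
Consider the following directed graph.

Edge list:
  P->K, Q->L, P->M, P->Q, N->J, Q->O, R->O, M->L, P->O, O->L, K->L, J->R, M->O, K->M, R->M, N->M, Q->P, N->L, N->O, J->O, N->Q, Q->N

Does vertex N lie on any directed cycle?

Yes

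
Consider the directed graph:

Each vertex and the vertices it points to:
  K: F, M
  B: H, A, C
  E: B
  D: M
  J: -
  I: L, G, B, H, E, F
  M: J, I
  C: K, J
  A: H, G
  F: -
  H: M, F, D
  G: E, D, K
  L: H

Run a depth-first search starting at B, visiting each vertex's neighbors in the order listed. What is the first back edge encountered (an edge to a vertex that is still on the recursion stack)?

L→H

DFS from B (visiting each vertex's neighbors in the order listed); mark gray on enter, black on exit:
B gray
  H gray
    M gray
      J gray
      J black
      I gray
        L gray
          L→H: H is gray → back edge
First back edge: L → H.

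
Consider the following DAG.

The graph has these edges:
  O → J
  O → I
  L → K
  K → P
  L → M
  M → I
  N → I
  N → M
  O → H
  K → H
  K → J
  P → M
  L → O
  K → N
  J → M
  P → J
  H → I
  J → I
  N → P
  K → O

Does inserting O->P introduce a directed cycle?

No

Adding O→P creates a cycle iff P can already reach O.
Explore from P: no path reaches O. The graph stays acyclic.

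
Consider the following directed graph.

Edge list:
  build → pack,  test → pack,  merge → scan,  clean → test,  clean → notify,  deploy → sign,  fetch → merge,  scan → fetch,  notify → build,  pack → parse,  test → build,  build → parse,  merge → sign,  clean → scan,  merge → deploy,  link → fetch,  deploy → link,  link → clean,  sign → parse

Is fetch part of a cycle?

fetch is on a cycle iff fetch can reach itself via ≥1 edge.
fetch → merge → scan → fetch — yes.

Yes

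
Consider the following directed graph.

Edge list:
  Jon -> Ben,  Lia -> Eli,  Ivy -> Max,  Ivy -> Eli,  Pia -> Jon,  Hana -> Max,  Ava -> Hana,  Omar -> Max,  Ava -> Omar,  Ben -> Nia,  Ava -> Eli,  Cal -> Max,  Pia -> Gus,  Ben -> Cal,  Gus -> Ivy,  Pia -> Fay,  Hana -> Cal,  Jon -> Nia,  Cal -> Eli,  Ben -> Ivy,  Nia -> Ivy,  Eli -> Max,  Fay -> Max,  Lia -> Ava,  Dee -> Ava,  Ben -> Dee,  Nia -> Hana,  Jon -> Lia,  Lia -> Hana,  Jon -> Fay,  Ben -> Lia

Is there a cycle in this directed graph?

DFS with white/gray/black marking, starting from Max:
Max gray
Max black
Gus gray
  Ivy gray
    Ivy→Max: Max black — skip
    Eli gray
      Eli→Max: Max black — skip
    Eli black
  Ivy black
Gus black
Lia gray
  Ava gray
    Hana gray
      Hana→Max: Max black — skip
      Cal gray
        Cal→Eli: Eli black — skip
        Cal→Max: Max black — skip
      Cal black
    Hana black
    Omar gray
      Omar→Max: Max black — skip
    Omar black
    Ava→Eli: Eli black — skip
  Ava black
  Lia→Eli: Eli black — skip
  Lia→Hana: Hana black — skip
Lia black
Dee gray
  Dee→Ava: Ava black — skip
Dee black
Ben gray
  Ben→Dee: Dee black — skip
  Ben→Ivy: Ivy black — skip
  Ben→Lia: Lia black — skip
  Ben→Cal: Cal black — skip
  Nia gray
    Nia→Ivy: Ivy black — skip
    Nia→Hana: Hana black — skip
  Nia black
Ben black
Fay gray
  Fay→Max: Max black — skip
Fay black
Jon gray
  Jon→Nia: Nia black — skip
  Jon→Fay: Fay black — skip
  Jon→Ben: Ben black — skip
  Jon→Lia: Lia black — skip
Jon black
Pia gray
  Pia→Fay: Fay black — skip
  Pia→Gus: Gus black — skip
  Pia→Jon: Jon black — skip
Pia black
Every edge goes to a white or black vertex — no back edge, so the graph is acyclic.

No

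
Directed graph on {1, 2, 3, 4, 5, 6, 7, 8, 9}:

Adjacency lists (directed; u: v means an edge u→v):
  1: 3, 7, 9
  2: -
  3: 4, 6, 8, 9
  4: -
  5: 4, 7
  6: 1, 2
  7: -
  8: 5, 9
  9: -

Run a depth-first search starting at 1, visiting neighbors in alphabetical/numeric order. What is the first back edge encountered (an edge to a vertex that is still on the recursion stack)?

6->1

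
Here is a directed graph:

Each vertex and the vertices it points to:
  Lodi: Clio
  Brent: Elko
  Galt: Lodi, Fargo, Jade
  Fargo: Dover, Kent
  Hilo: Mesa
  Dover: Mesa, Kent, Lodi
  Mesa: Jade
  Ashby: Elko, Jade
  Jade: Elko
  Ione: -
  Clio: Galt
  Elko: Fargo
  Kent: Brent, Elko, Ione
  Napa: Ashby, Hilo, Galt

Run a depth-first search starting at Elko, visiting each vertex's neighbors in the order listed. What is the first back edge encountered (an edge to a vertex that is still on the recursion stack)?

DFS from Elko (visiting each vertex's neighbors in the order listed); mark gray on enter, black on exit:
Elko gray
  Fargo gray
    Dover gray
      Mesa gray
        Jade gray
          Jade→Elko: Elko is gray → back edge
First back edge: Jade → Elko.

Jade->Elko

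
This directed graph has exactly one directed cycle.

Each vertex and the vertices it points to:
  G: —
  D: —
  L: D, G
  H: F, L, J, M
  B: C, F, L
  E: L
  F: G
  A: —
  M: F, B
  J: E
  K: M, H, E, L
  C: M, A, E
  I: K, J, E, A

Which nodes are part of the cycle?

B, C, M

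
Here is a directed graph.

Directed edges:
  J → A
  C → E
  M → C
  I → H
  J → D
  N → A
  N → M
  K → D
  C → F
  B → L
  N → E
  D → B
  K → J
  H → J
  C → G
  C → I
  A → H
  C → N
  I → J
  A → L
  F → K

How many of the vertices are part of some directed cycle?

6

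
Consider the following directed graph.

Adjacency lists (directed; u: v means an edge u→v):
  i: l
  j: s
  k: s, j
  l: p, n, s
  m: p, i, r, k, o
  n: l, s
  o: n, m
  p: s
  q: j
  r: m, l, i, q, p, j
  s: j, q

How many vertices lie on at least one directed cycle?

A vertex is on a directed cycle iff it belongs to a strongly connected component of size ≥ 2 (or has a self-loop).
The vertices on cycles are {j, l, m, n, o, q, r, s} — 8 in total.

8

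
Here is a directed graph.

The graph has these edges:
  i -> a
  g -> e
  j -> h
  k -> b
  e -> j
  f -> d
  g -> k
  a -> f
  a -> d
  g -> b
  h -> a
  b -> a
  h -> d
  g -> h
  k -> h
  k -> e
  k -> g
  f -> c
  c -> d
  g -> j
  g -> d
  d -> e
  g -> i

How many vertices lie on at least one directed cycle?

9

A vertex is on a directed cycle iff it belongs to a strongly connected component of size ≥ 2 (or has a self-loop).
The vertices on cycles are {a, c, d, e, f, g, h, j, k} — 9 in total.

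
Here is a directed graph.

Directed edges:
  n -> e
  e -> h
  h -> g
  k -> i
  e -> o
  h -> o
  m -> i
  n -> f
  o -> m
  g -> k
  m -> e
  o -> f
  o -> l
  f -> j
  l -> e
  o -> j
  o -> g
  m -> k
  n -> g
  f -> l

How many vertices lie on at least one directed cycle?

6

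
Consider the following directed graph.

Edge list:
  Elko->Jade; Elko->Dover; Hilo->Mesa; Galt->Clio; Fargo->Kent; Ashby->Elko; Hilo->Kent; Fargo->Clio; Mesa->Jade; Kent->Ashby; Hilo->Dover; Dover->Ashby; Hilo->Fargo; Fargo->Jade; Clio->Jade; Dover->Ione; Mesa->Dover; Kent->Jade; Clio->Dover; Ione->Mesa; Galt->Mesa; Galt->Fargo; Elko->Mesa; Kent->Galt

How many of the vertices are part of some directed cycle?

8

A vertex is on a directed cycle iff it belongs to a strongly connected component of size ≥ 2 (or has a self-loop).
The vertices on cycles are {Elko, Galt, Ione, Kent, Mesa, Ashby, Dover, Fargo} — 8 in total.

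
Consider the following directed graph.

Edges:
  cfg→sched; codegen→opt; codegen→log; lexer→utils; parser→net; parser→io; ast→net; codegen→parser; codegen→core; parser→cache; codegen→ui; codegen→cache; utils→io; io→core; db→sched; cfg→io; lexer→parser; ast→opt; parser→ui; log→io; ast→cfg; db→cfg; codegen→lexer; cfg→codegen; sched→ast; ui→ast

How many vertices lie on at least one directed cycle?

A vertex is on a directed cycle iff it belongs to a strongly connected component of size ≥ 2 (or has a self-loop).
The vertices on cycles are {ui, ast, cfg, lexer, sched, parser, codegen} — 7 in total.

7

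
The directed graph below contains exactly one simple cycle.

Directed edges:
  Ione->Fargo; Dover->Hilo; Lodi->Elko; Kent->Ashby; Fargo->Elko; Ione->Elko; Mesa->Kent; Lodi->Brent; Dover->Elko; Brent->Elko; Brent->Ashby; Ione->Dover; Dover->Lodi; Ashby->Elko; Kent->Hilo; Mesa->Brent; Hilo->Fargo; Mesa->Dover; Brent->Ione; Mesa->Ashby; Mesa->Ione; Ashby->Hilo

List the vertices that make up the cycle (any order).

Ione, Lodi, Brent, Dover

DFS with gray/black marking from Brent:
Brent gray
  Elko gray
  Elko black
  Ione gray
    Dover gray
      Dover→Elko: Elko black — skip
      Lodi gray
        Lodi→Brent: Brent is gray → back edge
Back edge closes the cycle Brent → Ione → Dover → Lodi → Brent; its vertices are {Ione, Lodi, Brent, Dover}.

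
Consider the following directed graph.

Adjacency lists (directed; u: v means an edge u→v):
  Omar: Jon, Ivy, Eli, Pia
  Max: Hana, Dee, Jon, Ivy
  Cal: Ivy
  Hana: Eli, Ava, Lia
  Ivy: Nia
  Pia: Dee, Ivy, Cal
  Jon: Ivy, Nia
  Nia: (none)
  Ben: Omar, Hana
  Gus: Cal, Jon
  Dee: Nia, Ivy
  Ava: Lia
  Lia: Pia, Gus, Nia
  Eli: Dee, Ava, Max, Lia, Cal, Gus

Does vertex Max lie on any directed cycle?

Yes

Max is on a cycle iff Max can reach itself via ≥1 edge.
Max → Hana → Eli → Max — yes.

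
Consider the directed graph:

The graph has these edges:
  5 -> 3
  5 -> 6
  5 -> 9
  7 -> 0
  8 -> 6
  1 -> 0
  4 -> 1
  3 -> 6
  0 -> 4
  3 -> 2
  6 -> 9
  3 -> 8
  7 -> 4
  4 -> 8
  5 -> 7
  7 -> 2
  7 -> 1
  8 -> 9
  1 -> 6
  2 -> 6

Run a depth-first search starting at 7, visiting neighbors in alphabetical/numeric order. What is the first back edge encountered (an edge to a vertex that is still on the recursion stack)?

DFS from 7 (visiting neighbors in alphabetical/numeric order); mark gray on enter, black on exit:
7 gray
  0 gray
    4 gray
      1 gray
        1→0: 0 is gray → back edge
First back edge: 1 → 0.

1→0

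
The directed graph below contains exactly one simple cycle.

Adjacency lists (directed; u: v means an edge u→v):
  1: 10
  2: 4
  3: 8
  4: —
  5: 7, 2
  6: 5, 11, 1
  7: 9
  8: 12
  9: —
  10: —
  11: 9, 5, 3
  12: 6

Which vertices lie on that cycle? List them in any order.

DFS with gray/black marking from 6:
6 gray
  5 gray
    7 gray
      9 gray
      9 black
    7 black
    2 gray
      4 gray
      4 black
    2 black
  5 black
  11 gray
    11→9: 9 black — skip
    11→5: 5 black — skip
    3 gray
      8 gray
        12 gray
          12→6: 6 is gray → back edge
Back edge closes the cycle 6 → 11 → 3 → 8 → 12 → 6; its vertices are {3, 6, 8, 11, 12}.

3, 6, 8, 11, 12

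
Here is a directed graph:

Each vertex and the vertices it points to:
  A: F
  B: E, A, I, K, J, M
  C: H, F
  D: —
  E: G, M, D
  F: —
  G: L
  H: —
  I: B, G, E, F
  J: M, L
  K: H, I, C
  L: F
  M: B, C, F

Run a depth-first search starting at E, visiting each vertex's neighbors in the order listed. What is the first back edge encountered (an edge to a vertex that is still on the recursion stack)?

DFS from E (visiting each vertex's neighbors in the order listed); mark gray on enter, black on exit:
E gray
  G gray
    L gray
      F gray
      F black
    L black
  G black
  M gray
    B gray
      B→E: E is gray → back edge
First back edge: B → E.

B→E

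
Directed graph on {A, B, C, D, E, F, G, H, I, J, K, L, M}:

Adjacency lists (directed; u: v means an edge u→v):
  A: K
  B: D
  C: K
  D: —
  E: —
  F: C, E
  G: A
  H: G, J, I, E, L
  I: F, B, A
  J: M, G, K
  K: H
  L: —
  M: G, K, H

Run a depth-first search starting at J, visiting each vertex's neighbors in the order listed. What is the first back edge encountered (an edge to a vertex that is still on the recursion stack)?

H->G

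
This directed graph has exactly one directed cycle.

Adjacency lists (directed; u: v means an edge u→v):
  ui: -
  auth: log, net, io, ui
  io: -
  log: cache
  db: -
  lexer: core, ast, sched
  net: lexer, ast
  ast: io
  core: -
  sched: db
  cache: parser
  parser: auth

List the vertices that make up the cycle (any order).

log, auth, cache, parser

DFS with gray/black marking from auth:
auth gray
  log gray
    cache gray
      parser gray
        parser→auth: auth is gray → back edge
Back edge closes the cycle auth → log → cache → parser → auth; its vertices are {log, auth, cache, parser}.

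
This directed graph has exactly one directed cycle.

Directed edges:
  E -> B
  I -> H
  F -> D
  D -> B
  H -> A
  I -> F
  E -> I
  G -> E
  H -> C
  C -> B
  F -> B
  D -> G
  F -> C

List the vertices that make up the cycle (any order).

D, E, F, G, I

DFS with gray/black marking from I:
I gray
  F gray
    B gray
    B black
    D gray
      G gray
        E gray
          E→B: B black — skip
          E→I: I is gray → back edge
Back edge closes the cycle I → F → D → G → E → I; its vertices are {D, E, F, G, I}.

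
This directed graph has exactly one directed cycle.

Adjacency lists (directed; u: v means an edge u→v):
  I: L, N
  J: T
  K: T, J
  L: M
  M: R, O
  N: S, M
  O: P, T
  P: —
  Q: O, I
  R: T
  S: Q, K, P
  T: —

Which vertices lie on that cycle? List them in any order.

I, N, Q, S

DFS with gray/black marking from I:
I gray
  L gray
    M gray
      R gray
        T gray
        T black
      R black
      O gray
        P gray
        P black
        O→T: T black — skip
      O black
    M black
  L black
  N gray
    S gray
      Q gray
        Q→O: O black — skip
        Q→I: I is gray → back edge
Back edge closes the cycle I → N → S → Q → I; its vertices are {I, N, Q, S}.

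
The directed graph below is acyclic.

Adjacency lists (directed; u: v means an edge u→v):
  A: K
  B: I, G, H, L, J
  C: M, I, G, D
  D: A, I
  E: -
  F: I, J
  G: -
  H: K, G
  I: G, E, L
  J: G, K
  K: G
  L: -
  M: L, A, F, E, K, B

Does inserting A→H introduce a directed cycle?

No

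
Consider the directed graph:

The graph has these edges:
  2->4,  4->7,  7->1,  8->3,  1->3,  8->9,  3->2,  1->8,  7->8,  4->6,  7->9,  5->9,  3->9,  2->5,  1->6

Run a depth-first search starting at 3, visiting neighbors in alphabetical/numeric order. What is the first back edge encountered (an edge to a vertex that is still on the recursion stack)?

1->3

DFS from 3 (visiting neighbors in alphabetical/numeric order); mark gray on enter, black on exit:
3 gray
  2 gray
    4 gray
      6 gray
      6 black
      7 gray
        1 gray
          1→3: 3 is gray → back edge
First back edge: 1 → 3.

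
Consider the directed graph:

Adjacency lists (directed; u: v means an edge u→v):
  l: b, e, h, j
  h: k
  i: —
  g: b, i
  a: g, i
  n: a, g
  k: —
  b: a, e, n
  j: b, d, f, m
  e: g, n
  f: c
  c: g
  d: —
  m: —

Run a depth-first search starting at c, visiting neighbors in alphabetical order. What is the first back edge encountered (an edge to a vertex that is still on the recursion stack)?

a->g

DFS from c (visiting neighbors in alphabetical order); mark gray on enter, black on exit:
c gray
  g gray
    b gray
      a gray
        a→g: g is gray → back edge
First back edge: a → g.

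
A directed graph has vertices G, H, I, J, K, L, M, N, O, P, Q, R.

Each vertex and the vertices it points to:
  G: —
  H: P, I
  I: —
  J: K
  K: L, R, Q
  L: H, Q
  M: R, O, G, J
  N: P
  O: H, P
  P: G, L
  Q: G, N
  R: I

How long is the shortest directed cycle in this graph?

3

For each vertex v, BFS finds the shortest path from v back to v.
The shortest such closed walk is H → P → L → H, length 3.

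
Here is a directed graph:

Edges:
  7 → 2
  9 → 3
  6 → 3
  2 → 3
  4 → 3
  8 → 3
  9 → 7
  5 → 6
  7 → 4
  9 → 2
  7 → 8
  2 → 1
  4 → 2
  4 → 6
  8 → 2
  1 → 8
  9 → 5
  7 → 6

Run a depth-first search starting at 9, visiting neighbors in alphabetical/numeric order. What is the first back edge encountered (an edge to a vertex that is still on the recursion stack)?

DFS from 9 (visiting neighbors in alphabetical/numeric order); mark gray on enter, black on exit:
9 gray
  2 gray
    1 gray
      8 gray
        8→2: 2 is gray → back edge
First back edge: 8 → 2.

8→2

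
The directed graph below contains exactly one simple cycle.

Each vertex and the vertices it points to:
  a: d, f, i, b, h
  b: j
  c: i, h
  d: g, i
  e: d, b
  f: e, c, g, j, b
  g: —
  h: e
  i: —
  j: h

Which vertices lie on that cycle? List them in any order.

DFS with gray/black marking from e:
e gray
  d gray
    g gray
    g black
    i gray
    i black
  d black
  b gray
    j gray
      h gray
        h→e: e is gray → back edge
Back edge closes the cycle e → b → j → h → e; its vertices are {b, e, h, j}.

b, e, h, j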